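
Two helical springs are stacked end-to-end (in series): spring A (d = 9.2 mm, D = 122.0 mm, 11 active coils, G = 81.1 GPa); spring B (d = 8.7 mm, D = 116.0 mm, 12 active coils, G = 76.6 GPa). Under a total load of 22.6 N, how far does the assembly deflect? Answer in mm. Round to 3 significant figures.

13.9 mm

k_A = Gd⁴/(8D³N_a) = (81.1×10³)(9.2⁴)/(8·122.0³·11) = 3.6359 N/mm
k_B = Gd⁴/(8D³N_a) = (76.6×10³)(8.7⁴)/(8·116.0³·12) = 2.9286 N/mm
Series: 1/k_eq = 1/3.6359 + 1/2.9286 = 0.6165; k_eq = 1.6221 N/mm
δ = F/k_eq = 22.6/1.6221 = 13.933 mm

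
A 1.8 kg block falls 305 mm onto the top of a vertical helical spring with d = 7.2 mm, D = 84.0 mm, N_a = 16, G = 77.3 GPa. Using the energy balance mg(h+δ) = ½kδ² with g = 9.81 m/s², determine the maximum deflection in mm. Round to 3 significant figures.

k = Gd⁴/(8D³N_a) = (77.3×10³)(7.2⁴)/(8·84.0³·16) = 2.7382 N/mm
W = mg = 1.8 × 9.81 = 17.658 N
½kδ² − Wδ − Wh = 0 → δ = (W + √(W² + 2kWh))/k
δ = (17.658 + √(311.8 + 29494))/2.7382 = (17.658 + 172.64)/2.7382 = 69.499 mm

69.5 mm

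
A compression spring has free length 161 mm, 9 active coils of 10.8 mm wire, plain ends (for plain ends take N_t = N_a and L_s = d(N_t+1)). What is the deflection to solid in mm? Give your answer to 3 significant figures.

53.0 mm

N_t = 9; L_s = 10.8·10 = 108 mm
δ_solid = L₀ − L_s = 161 − 108 = 53 mm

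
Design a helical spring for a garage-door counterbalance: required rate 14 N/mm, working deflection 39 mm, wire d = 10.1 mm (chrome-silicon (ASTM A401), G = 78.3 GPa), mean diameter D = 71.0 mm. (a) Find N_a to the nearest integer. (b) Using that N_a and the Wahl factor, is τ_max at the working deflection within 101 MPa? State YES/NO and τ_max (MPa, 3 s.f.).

N_a = Gd⁴/(8D³k) = (78.3×10³)(10.1⁴)/(8·71.0³·14) = 20.33 → N_a = 20
Actual rate k = Gd⁴/(8D³·20) = 14.228 N/mm
Working load F = kδ = 14.228·39 = 554.9 N
C = 71.0/10.1 = 7.0297; K_W = (4C−1)/(4C−4)+0.615/C = 1.2119
τ_max = K_W·8FD/(πd³) = 1.2119·97.376 = 118.01 MPa
τ_max > 101 MPa → exceeds allowable

(a) 20 coils; (b) NO, τ_max = 118 MPa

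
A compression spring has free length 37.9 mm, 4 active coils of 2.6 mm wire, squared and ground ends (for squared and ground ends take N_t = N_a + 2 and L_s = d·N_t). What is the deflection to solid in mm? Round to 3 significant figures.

N_t = 6; L_s = 2.6·6 = 15.6 mm
δ_solid = L₀ − L_s = 37.9 − 15.6 = 22.3 mm

22.3 mm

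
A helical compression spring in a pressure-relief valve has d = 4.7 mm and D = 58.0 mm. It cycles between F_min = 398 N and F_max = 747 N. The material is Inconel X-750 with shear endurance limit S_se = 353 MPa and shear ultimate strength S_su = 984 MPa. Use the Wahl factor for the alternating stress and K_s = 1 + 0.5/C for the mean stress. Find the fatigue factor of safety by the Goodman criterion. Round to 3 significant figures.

0.608

C = D/d = 58.0/4.7 = 12.3404; K_W = (4C−1)/(4C−4)+0.615/C = 1.1160; K_s = 1+0.5/C = 1.0405
F_a = (F_max−F_min)/2 = 174.5 N; F_m = (F_max+F_min)/2 = 572.5 N
τ_a = K_W·8F_aD/(πd³) = 1.1160 × 248.24 = 277.03 MPa
τ_m = K_s·8F_mD/(πd³) = 1.0405 × 814.42 = 847.42 MPa
Goodman: 1/n_f = τ_a/S_se + τ_m/S_su = 277.03/353 + 847.42/984 = 0.78478 + 0.86120 = 1.646
n_f = 1/1.646 = 0.6075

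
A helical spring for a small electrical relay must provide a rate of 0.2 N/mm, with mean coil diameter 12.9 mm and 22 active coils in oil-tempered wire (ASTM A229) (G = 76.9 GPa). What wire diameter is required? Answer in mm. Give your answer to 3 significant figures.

0.996 mm

d = (8D³N_a·k / G)^(1/4) = (8·12.9³·22·0.2 / (76.9×10³))^0.25
  = (0.98262)^0.25 = 0.9956 mm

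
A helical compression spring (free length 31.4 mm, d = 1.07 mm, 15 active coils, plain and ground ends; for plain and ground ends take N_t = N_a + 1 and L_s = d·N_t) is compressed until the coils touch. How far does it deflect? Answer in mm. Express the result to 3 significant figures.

N_t = 16; L_s = 1.07·16 = 17.12 mm
δ_solid = L₀ − L_s = 31.4 − 17.12 = 14.28 mm

14.3 mm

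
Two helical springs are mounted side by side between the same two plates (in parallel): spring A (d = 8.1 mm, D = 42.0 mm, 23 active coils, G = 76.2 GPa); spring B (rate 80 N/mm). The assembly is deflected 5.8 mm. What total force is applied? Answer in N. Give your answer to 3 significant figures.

604 N

k_A = Gd⁴/(8D³N_a) = (76.2×10³)(8.1⁴)/(8·42.0³·23) = 24.062 N/mm
Parallel: k_eq = 24.062 + 80 = 104.06 N/mm
F = k_eq·δ = 104.06·5.8 = 603.56 N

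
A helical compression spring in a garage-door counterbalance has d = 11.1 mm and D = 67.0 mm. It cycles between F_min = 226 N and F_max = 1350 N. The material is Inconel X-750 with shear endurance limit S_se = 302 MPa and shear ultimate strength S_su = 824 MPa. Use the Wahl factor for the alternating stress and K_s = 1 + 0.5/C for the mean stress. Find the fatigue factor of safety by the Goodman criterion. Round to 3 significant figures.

2.38

C = D/d = 67.0/11.1 = 6.0360; K_W = (4C−1)/(4C−4)+0.615/C = 1.2508; K_s = 1+0.5/C = 1.0828
F_a = (F_max−F_min)/2 = 562 N; F_m = (F_max+F_min)/2 = 788 N
τ_a = K_W·8F_aD/(πd³) = 1.2508 × 70.11 = 87.695 MPa
τ_m = K_s·8F_mD/(πd³) = 1.0828 × 98.304 = 106.45 MPa
Goodman: 1/n_f = τ_a/S_se + τ_m/S_su = 87.695/302 + 106.45/824 = 0.29038 + 0.12918 = 0.41956
n_f = 1/0.41956 = 2.383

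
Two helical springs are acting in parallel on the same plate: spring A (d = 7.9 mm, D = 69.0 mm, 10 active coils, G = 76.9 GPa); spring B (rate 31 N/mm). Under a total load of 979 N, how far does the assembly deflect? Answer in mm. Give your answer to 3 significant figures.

k_A = Gd⁴/(8D³N_a) = (76.9×10³)(7.9⁴)/(8·69.0³·10) = 11.397 N/mm
Parallel: k_eq = 11.397 + 31 = 42.397 N/mm
δ = F/k_eq = 979/42.397 = 23.091 mm

23.1 mm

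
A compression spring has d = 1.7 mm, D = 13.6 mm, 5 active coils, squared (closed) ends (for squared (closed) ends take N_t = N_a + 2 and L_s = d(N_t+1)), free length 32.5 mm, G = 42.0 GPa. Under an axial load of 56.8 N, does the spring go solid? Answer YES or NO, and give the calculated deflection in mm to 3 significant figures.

k = Gd⁴/(8D³N_a) = (42.0×10³)(1.7⁴)/(8·13.6³·5) = 3.4863 N/mm
N_t = 7; L_s = 1.7·8 = 13.6 mm; δ_solid = L₀ − L_s = 32.5 − 13.6 = 18.9 mm
δ = F/k = 56.8/3.4863 = 16.292 mm
δ < δ_solid → spring does not go solid

NO, δ = 16.3 mm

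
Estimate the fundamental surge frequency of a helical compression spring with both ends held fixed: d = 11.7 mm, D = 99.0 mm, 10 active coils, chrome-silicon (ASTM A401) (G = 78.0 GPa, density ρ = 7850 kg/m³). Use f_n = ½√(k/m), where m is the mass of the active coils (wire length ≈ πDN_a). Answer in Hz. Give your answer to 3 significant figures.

42.3 Hz

k = Gd⁴/(8D³N_a) = (78.0×10³)(11.7⁴)/(8·99.0³·10) = 18.83 N/mm = 18830 N/m
Wire length L = πDN_a = π·99.0·10 = 3110.2 mm
m = ρ·(πd²/4)·L = 7850 × 107.51×10⁻⁶ m² × 3.1102 m = 2.6249 kg
f_n = ½√(k/m) = 0.5·√(18830/2.6249) = 0.5·√(7173.4) = 42.348 Hz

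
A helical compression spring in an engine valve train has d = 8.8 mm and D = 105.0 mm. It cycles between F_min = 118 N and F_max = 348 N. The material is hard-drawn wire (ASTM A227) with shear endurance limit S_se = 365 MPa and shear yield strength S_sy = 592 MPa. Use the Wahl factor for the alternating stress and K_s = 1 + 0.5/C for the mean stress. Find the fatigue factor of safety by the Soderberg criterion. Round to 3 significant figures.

C = D/d = 105.0/8.8 = 11.9318; K_W = (4C−1)/(4C−4)+0.615/C = 1.1201; K_s = 1+0.5/C = 1.0419
F_a = (F_max−F_min)/2 = 115 N; F_m = (F_max+F_min)/2 = 233 N
τ_a = K_W·8F_aD/(πd³) = 1.1201 × 45.121 = 50.542 MPa
τ_m = K_s·8F_mD/(πd³) = 1.0419 × 91.419 = 95.25 MPa
Soderberg: 1/n_f = τ_a/S_se + τ_m/S_sy = 50.542/365 + 95.25/592 = 0.13847 + 0.16090 = 0.29937
n_f = 1/0.29937 = 3.34

3.34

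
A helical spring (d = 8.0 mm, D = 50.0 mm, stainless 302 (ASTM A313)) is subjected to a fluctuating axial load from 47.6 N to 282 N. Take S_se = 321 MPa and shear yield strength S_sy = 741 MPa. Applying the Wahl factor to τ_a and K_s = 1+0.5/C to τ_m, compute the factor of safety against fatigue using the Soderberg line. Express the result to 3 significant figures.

5.80

C = D/d = 50.0/8.0 = 6.2500; K_W = (4C−1)/(4C−4)+0.615/C = 1.2413; K_s = 1+0.5/C = 1.0800
F_a = (F_max−F_min)/2 = 117.2 N; F_m = (F_max+F_min)/2 = 164.8 N
τ_a = K_W·8F_aD/(πd³) = 1.2413 × 29.145 = 36.177 MPa
τ_m = K_s·8F_mD/(πd³) = 1.0800 × 40.982 = 44.261 MPa
Soderberg: 1/n_f = τ_a/S_se + τ_m/S_sy = 36.177/321 + 44.261/741 = 0.11270 + 0.05973 = 0.17243
n_f = 1/0.17243 = 5.799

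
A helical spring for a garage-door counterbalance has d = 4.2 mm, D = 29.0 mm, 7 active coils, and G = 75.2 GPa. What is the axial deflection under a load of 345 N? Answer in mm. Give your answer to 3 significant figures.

20.1 mm

k = Gd⁴/(8D³N_a) = (75.2×10³)(4.2⁴)/(8·29.0³·7) = 17.133 N/mm
δ = F/k = 345 / 17.133 = 20.137 mm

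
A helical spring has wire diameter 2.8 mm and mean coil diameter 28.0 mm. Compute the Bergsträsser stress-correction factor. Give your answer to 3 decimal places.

C = D/d = 28.0/2.8 = 10.0000
K_B = (4C+2)/(4C−3) = 42.000/37.000 = 1.1351

1.135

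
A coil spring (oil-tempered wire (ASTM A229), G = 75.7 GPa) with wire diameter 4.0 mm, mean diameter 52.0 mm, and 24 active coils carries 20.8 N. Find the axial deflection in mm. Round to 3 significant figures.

29.0 mm

k = Gd⁴/(8D³N_a) = (75.7×10³)(4.0⁴)/(8·52.0³·24) = 0.71783 N/mm
δ = F/k = 20.8 / 0.71783 = 28.976 mm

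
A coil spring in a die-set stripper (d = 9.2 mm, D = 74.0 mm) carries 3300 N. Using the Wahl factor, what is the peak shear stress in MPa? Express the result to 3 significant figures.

Spring index C = D/d = 74.0/9.2 = 8.0435
K_W = (4C−1)/(4C−4) + 0.615/C = 31.174/28.174 + 0.0765 = 1.1829
τ₀ = 8FD/(πd³) = 8·3300·74.0/(π·9.2³) = 1.9536e+06/2446.3 = 798.59 MPa
τ_max = K·τ₀ = 1.1829 × 798.59 = 944.68 MPa

945 MPa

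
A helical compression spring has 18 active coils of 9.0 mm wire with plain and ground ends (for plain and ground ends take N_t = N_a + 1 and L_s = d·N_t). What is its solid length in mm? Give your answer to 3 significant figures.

plain and ground ends: N_t = N_a + 1 = 18 + 1 = 19
L_s = d·N_t = 9.0 × 19 = 171 mm

171 mm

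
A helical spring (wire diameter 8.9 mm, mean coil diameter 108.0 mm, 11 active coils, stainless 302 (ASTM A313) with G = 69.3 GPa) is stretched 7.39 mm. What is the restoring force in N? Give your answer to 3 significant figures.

29.0 N

k = Gd⁴/(8D³N_a) = (69.3×10³)(8.9⁴)/(8·108.0³·11) = 3.9223 N/mm
F = k·δ = 3.9223 × 7.39 = 28.986 N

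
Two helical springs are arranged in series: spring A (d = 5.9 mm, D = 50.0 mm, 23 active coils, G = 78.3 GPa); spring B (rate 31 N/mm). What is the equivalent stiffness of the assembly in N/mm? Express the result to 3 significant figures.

k_A = Gd⁴/(8D³N_a) = (78.3×10³)(5.9⁴)/(8·50.0³·23) = 4.1252 N/mm
Series: 1/k_eq = 1/4.1252 + 1/31 = 0.27467; k_eq = 3.6407 N/mm

3.64 N/mm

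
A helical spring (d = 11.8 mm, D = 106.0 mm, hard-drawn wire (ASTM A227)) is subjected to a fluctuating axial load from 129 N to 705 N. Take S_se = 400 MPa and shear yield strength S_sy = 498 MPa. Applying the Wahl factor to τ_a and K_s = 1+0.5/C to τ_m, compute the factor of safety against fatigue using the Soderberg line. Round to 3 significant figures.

C = D/d = 106.0/11.8 = 8.9831; K_W = (4C−1)/(4C−4)+0.615/C = 1.1624; K_s = 1+0.5/C = 1.0557
F_a = (F_max−F_min)/2 = 288 N; F_m = (F_max+F_min)/2 = 417 N
τ_a = K_W·8F_aD/(πd³) = 1.1624 × 47.314 = 54.999 MPa
τ_m = K_s·8F_mD/(πd³) = 1.0557 × 68.507 = 72.32 MPa
Soderberg: 1/n_f = τ_a/S_se + τ_m/S_sy = 54.999/400 + 72.32/498 = 0.13750 + 0.14522 = 0.28272
n_f = 1/0.28272 = 3.537

3.54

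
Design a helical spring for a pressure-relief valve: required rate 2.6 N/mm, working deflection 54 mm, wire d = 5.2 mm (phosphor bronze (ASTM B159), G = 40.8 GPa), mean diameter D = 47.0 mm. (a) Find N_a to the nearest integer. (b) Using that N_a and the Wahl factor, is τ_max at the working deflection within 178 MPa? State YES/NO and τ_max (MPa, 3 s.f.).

N_a = Gd⁴/(8D³k) = (40.8×10³)(5.2⁴)/(8·47.0³·2.6) = 13.81 → N_a = 14
Actual rate k = Gd⁴/(8D³·14) = 2.5654 N/mm
Working load F = kδ = 2.5654·54 = 138.53 N
C = 47.0/5.2 = 9.0385; K_W = (4C−1)/(4C−4)+0.615/C = 1.1613
τ_max = K_W·8FD/(πd³) = 1.1613·117.92 = 136.94 MPa
τ_max ≤ 178 MPa → acceptable

(a) 14 coils; (b) YES, τ_max = 137 MPa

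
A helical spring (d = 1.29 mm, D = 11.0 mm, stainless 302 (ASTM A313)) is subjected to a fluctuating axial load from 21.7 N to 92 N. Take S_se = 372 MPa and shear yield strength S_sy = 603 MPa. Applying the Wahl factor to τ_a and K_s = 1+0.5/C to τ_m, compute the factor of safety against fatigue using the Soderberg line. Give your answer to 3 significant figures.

C = D/d = 11.0/1.29 = 8.5271; K_W = (4C−1)/(4C−4)+0.615/C = 1.1718; K_s = 1+0.5/C = 1.0586
F_a = (F_max−F_min)/2 = 35.15 N; F_m = (F_max+F_min)/2 = 56.85 N
τ_a = K_W·8F_aD/(πd³) = 1.1718 × 458.66 = 537.44 MPa
τ_m = K_s·8F_mD/(πd³) = 1.0586 × 741.81 = 785.31 MPa
Soderberg: 1/n_f = τ_a/S_se + τ_m/S_sy = 537.44/372 + 785.31/603 = 1.44473 + 1.30234 = 2.7471
n_f = 1/2.7471 = 0.364

0.364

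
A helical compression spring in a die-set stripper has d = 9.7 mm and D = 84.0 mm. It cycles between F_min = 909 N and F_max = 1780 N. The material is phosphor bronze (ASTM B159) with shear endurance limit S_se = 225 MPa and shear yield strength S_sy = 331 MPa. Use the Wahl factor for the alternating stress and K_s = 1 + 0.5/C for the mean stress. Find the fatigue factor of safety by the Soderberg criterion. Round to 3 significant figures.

0.651

C = D/d = 84.0/9.7 = 8.6598; K_W = (4C−1)/(4C−4)+0.615/C = 1.1689; K_s = 1+0.5/C = 1.0577
F_a = (F_max−F_min)/2 = 435.5 N; F_m = (F_max+F_min)/2 = 1344.5 N
τ_a = K_W·8F_aD/(πd³) = 1.1689 × 102.07 = 119.31 MPa
τ_m = K_s·8F_mD/(πd³) = 1.0577 × 315.11 = 333.31 MPa
Soderberg: 1/n_f = τ_a/S_se + τ_m/S_sy = 119.31/225 + 333.31/331 = 0.53027 + 1.00697 = 1.5372
n_f = 1/1.5372 = 0.6505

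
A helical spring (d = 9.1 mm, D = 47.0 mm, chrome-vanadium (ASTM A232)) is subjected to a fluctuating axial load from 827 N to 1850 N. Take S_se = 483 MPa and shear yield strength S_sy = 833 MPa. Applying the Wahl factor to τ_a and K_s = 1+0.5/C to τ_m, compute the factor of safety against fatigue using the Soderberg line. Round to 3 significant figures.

2.01

C = D/d = 47.0/9.1 = 5.1648; K_W = (4C−1)/(4C−4)+0.615/C = 1.2992; K_s = 1+0.5/C = 1.0968
F_a = (F_max−F_min)/2 = 511.5 N; F_m = (F_max+F_min)/2 = 1338.5 N
τ_a = K_W·8F_aD/(πd³) = 1.2992 × 81.238 = 105.54 MPa
τ_m = K_s·8F_mD/(πd³) = 1.0968 × 212.58 = 233.16 MPa
Soderberg: 1/n_f = τ_a/S_se + τ_m/S_sy = 105.54/483 + 233.16/833 = 0.21851 + 0.27991 = 0.49842
n_f = 1/0.49842 = 2.006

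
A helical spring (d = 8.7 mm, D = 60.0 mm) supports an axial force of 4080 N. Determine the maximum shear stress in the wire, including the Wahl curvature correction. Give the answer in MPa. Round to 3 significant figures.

1150 MPa

Spring index C = D/d = 60.0/8.7 = 6.8966
K_W = (4C−1)/(4C−4) + 0.615/C = 26.586/23.586 + 0.0892 = 1.2164
τ₀ = 8FD/(πd³) = 8·4080·60.0/(π·8.7³) = 1.9584e+06/2068.7 = 946.66 MPa
τ_max = K·τ₀ = 1.2164 × 946.66 = 1151.5 MPa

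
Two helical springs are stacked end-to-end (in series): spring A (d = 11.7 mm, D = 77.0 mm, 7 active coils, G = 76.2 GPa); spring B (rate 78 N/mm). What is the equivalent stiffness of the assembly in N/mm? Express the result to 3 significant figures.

k_A = Gd⁴/(8D³N_a) = (76.2×10³)(11.7⁴)/(8·77.0³·7) = 55.852 N/mm
Series: 1/k_eq = 1/55.852 + 1/78 = 0.030725; k_eq = 32.547 N/mm

32.5 N/mm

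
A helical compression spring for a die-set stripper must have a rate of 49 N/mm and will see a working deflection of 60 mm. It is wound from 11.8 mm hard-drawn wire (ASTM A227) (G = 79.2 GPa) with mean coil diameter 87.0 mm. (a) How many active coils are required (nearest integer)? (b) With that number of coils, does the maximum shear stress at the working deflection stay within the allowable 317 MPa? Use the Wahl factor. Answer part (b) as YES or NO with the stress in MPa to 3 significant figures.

(a) 6 coils; (b) NO, τ_max = 472 MPa

N_a = Gd⁴/(8D³k) = (79.2×10³)(11.8⁴)/(8·87.0³·49) = 5.949 → N_a = 6
Actual rate k = Gd⁴/(8D³·6) = 48.58 N/mm
Working load F = kδ = 48.58·60 = 2914.8 N
C = 87.0/11.8 = 7.3729; K_W = (4C−1)/(4C−4)+0.615/C = 1.2011
τ_max = K_W·8FD/(πd³) = 1.2011·393.02 = 472.06 MPa
τ_max > 317 MPa → exceeds allowable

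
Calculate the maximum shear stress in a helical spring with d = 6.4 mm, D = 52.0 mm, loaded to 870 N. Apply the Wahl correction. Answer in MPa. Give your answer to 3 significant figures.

Spring index C = D/d = 52.0/6.4 = 8.1250
K_W = (4C−1)/(4C−4) + 0.615/C = 31.500/28.500 + 0.0757 = 1.1810
τ₀ = 8FD/(πd³) = 8·870·52.0/(π·6.4³) = 361920/823.55 = 439.46 MPa
τ_max = K·τ₀ = 1.1810 × 439.46 = 518.99 MPa

519 MPa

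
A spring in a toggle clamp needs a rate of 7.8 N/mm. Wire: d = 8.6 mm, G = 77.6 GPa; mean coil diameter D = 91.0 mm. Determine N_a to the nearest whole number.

N_a = Gd⁴/(8D³k) = (77.6×10³ × 8.6⁴)/(8 × 91.0³ × 7.8)
    = 4.24478e+08 / 4.70228e+07 = 9.027 → 9 coils

9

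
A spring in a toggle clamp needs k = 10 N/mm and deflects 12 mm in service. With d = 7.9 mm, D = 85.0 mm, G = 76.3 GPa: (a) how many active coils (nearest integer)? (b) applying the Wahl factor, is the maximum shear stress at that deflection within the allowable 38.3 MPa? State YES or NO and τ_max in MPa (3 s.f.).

(a) 6 coils; (b) NO, τ_max = 60.2 MPa

N_a = Gd⁴/(8D³k) = (76.3×10³)(7.9⁴)/(8·85.0³·10) = 6.049 → N_a = 6
Actual rate k = Gd⁴/(8D³·6) = 10.082 N/mm
Working load F = kδ = 10.082·12 = 120.98 N
C = 85.0/7.9 = 10.7595; K_W = (4C−1)/(4C−4)+0.615/C = 1.1340
τ_max = K_W·8FD/(πd³) = 1.1340·53.112 = 60.23 MPa
τ_max > 38.3 MPa → exceeds allowable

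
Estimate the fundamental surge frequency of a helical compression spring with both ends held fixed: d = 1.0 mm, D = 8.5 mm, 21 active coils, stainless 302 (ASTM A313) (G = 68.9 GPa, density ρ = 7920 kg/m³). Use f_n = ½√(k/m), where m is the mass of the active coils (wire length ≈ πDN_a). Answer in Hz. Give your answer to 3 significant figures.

k = Gd⁴/(8D³N_a) = (68.9×10³)(1.0⁴)/(8·8.5³·21) = 0.66781 N/mm = 667.81 N/m
Wire length L = πDN_a = π·8.5·21 = 560.77 mm
m = ρ·(πd²/4)·L = 7920 × 0.7854×10⁻⁶ m² × 0.56077 m = 0.0034882 kg
f_n = ½√(k/m) = 0.5·√(667.81/0.0034882) = 0.5·√(1.9145e+05) = 218.77 Hz

219 Hz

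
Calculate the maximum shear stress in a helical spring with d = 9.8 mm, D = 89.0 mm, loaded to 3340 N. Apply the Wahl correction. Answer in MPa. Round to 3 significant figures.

933 MPa

Spring index C = D/d = 89.0/9.8 = 9.0816
K_W = (4C−1)/(4C−4) + 0.615/C = 35.327/32.327 + 0.0677 = 1.1605
τ₀ = 8FD/(πd³) = 8·3340·89.0/(π·9.8³) = 2.37808e+06/2956.8 = 804.26 MPa
τ_max = K·τ₀ = 1.1605 × 804.26 = 933.37 MPa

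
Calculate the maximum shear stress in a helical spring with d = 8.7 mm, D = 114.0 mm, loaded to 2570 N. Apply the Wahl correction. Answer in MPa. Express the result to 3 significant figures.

1260 MPa

Spring index C = D/d = 114.0/8.7 = 13.1034
K_W = (4C−1)/(4C−4) + 0.615/C = 51.414/48.414 + 0.0469 = 1.1089
τ₀ = 8FD/(πd³) = 8·2570·114.0/(π·8.7³) = 2.34384e+06/2068.7 = 1133 MPa
τ_max = K·τ₀ = 1.1089 × 1133 = 1256.4 MPa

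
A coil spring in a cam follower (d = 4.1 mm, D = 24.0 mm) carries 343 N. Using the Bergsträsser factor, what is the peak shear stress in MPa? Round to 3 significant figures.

Spring index C = D/d = 24.0/4.1 = 5.8537
K_B = (4C+2)/(4C−3) = 25.415/20.415 = 1.2449
τ₀ = 8FD/(πd³) = 8·343·24.0/(π·4.1³) = 65856/216.52 = 304.15 MPa
τ_max = K·τ₀ = 1.2449 × 304.15 = 378.65 MPa

379 MPa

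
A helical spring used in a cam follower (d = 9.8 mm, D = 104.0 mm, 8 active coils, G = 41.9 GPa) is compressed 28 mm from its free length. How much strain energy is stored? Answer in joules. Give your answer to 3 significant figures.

k = Gd⁴/(8D³N_a) = (41.9×10³)(9.8⁴)/(8·104.0³·8) = 5.3683 N/mm
U = ½kδ² = 0.5 × 5.3683 × 28² = 2104.4 N·mm = 2.1044 J

2.10 J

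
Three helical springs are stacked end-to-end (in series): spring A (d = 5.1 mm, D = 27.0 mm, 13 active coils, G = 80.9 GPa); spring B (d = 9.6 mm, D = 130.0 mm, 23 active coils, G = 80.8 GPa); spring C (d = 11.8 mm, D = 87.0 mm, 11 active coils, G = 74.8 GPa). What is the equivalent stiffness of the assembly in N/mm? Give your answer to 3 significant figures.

1.50 N/mm

k_A = Gd⁴/(8D³N_a) = (80.9×10³)(5.1⁴)/(8·27.0³·13) = 26.737 N/mm
k_B = Gd⁴/(8D³N_a) = (80.8×10³)(9.6⁴)/(8·130.0³·23) = 1.6977 N/mm
k_C = Gd⁴/(8D³N_a) = (74.8×10³)(11.8⁴)/(8·87.0³·11) = 25.026 N/mm
Series: 1/k_eq = 1/26.737 + 1/1.6977 + 1/25.026 = 0.66641; k_eq = 1.5006 N/mm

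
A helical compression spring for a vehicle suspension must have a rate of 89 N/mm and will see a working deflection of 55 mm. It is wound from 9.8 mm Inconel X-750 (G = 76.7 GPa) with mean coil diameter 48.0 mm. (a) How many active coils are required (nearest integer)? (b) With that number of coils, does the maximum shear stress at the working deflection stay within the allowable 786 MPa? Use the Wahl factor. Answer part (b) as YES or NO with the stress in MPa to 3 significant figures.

N_a = Gd⁴/(8D³k) = (76.7×10³)(9.8⁴)/(8·48.0³·89) = 8.985 → N_a = 9
Actual rate k = Gd⁴/(8D³·9) = 88.847 N/mm
Working load F = kδ = 88.847·55 = 4886.6 N
C = 48.0/9.8 = 4.8980; K_W = (4C−1)/(4C−4)+0.615/C = 1.3180
τ_max = K_W·8FD/(πd³) = 1.3180·634.61 = 836.4 MPa
τ_max > 786 MPa → exceeds allowable

(a) 9 coils; (b) NO, τ_max = 836 MPa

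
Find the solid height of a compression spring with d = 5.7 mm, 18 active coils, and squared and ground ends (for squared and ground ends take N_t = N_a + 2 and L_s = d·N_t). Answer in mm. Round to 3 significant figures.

squared and ground ends: N_t = N_a + 2 = 18 + 2 = 20
L_s = d·N_t = 5.7 × 20 = 114 mm

114 mm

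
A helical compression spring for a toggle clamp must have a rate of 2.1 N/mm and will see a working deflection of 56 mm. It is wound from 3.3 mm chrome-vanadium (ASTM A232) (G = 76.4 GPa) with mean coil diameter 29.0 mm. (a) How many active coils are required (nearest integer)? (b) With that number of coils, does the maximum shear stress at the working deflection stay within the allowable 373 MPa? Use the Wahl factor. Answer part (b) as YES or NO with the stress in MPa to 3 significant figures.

(a) 22 coils; (b) YES, τ_max = 283 MPa

N_a = Gd⁴/(8D³k) = (76.4×10³)(3.3⁴)/(8·29.0³·2.1) = 22.11 → N_a = 22
Actual rate k = Gd⁴/(8D³·22) = 2.1108 N/mm
Working load F = kδ = 2.1108·56 = 118.2 N
C = 29.0/3.3 = 8.7879; K_W = (4C−1)/(4C−4)+0.615/C = 1.1663
τ_max = K_W·8FD/(πd³) = 1.1663·242.9 = 283.29 MPa
τ_max ≤ 373 MPa → acceptable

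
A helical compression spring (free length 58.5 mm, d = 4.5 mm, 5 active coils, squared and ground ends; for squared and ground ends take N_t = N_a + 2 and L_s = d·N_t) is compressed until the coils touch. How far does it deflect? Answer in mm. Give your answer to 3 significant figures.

N_t = 7; L_s = 4.5·7 = 31.5 mm
δ_solid = L₀ − L_s = 58.5 − 31.5 = 27 mm

27.0 mm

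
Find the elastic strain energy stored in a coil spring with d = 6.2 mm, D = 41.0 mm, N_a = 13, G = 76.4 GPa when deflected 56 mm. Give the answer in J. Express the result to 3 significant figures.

k = Gd⁴/(8D³N_a) = (76.4×10³)(6.2⁴)/(8·41.0³·13) = 15.75 N/mm
U = ½kδ² = 0.5 × 15.75 × 56² = 24696 N·mm = 24.696 J

24.7 J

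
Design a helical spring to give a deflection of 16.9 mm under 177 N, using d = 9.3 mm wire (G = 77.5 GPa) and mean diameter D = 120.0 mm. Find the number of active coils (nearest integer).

Required rate k = F/δ = 177/16.9 = 10.473 N/mm
N_a = Gd⁴/(8D³k) = (77.5×10³ × 9.3⁴)/(8 × 120.0³ × 10.473)
    = 5.7974e+08 / 1.44784e+08 = 4.004 → 4 coils

4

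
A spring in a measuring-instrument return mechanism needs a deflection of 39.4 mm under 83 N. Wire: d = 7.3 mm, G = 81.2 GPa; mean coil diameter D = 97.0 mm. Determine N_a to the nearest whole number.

15

Required rate k = F/δ = 83/39.4 = 2.1066 N/mm
N_a = Gd⁴/(8D³k) = (81.2×10³ × 7.3⁴)/(8 × 97.0³ × 2.1066)
    = 2.30594e+08 / 1.53811e+07 = 14.99 → 15 coils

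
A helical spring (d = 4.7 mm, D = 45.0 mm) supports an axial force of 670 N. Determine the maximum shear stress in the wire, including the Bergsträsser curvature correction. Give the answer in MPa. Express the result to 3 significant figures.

Spring index C = D/d = 45.0/4.7 = 9.5745
K_B = (4C+2)/(4C−3) = 40.298/35.298 = 1.1417
τ₀ = 8FD/(πd³) = 8·670·45.0/(π·4.7³) = 241200/326.17 = 739.49 MPa
τ_max = K·τ₀ = 1.1417 × 739.49 = 844.24 MPa

844 MPa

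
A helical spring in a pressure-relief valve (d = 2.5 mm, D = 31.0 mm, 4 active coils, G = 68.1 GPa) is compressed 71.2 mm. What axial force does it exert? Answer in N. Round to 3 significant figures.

k = Gd⁴/(8D³N_a) = (68.1×10³)(2.5⁴)/(8·31.0³·4) = 2.7904 N/mm
F = k·δ = 2.7904 × 71.2 = 198.68 N

199 N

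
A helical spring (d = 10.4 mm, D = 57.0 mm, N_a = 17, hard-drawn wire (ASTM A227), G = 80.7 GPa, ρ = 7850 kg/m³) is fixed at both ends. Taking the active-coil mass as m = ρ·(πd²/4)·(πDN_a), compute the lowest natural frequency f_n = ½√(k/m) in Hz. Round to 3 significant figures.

k = Gd⁴/(8D³N_a) = (80.7×10³)(10.4⁴)/(8·57.0³·17) = 37.484 N/mm = 37484 N/m
Wire length L = πDN_a = π·57.0·17 = 3044.2 mm
m = ρ·(πd²/4)·L = 7850 × 84.949×10⁻⁶ m² × 3.0442 m = 2.03 kg
f_n = ½√(k/m) = 0.5·√(37484/2.03) = 0.5·√(18465) = 67.943 Hz

67.9 Hz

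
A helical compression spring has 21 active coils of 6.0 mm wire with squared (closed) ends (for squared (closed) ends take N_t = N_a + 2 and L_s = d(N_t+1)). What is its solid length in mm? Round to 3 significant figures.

144 mm

squared (closed) ends: N_t = N_a + 2 = 21 + 2 = 23
L_s = d·(N_t+1) = 6.0 × 24 = 144 mm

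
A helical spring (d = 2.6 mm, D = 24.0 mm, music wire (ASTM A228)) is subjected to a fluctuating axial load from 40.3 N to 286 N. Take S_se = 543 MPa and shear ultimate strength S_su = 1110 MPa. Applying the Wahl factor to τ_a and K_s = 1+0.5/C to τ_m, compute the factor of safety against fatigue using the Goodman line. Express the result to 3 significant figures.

0.690

C = D/d = 24.0/2.6 = 9.2308; K_W = (4C−1)/(4C−4)+0.615/C = 1.1577; K_s = 1+0.5/C = 1.0542
F_a = (F_max−F_min)/2 = 122.85 N; F_m = (F_max+F_min)/2 = 163.15 N
τ_a = K_W·8F_aD/(πd³) = 1.1577 × 427.18 = 494.56 MPa
τ_m = K_s·8F_mD/(πd³) = 1.0542 × 567.31 = 598.04 MPa
Goodman: 1/n_f = τ_a/S_se + τ_m/S_su = 494.56/543 + 598.04/1110 = 0.91079 + 0.53877 = 1.4496
n_f = 1/1.4496 = 0.6899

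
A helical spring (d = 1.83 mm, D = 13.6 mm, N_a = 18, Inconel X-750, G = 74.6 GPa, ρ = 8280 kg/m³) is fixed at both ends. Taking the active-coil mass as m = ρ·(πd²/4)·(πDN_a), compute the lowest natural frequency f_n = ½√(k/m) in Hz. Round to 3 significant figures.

k = Gd⁴/(8D³N_a) = (74.6×10³)(1.83⁴)/(8·13.6³·18) = 2.3097 N/mm = 2309.7 N/m
Wire length L = πDN_a = π·13.6·18 = 769.06 mm
m = ρ·(πd²/4)·L = 8280 × 2.6302×10⁻⁶ m² × 0.76906 m = 0.016749 kg
f_n = ½√(k/m) = 0.5·√(2309.7/0.016749) = 0.5·√(1.3791e+05) = 185.68 Hz

186 Hz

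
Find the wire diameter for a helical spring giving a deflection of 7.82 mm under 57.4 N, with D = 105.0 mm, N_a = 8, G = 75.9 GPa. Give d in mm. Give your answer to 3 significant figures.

Required rate k = F/δ = 57.4/7.82 = 7.3402 N/mm
d = (8D³N_a·k / G)^(1/4) = (8·105.0³·8·7.3402 / (75.9×10³))^0.25
  = (7164.9)^0.25 = 9.2003 mm

9.20 mm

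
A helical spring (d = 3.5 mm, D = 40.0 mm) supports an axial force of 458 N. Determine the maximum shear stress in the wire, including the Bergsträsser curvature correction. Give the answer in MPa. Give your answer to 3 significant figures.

1220 MPa

Spring index C = D/d = 40.0/3.5 = 11.4286
K_B = (4C+2)/(4C−3) = 47.714/42.714 = 1.1171
τ₀ = 8FD/(πd³) = 8·458·40.0/(π·3.5³) = 146560/134.7 = 1088.1 MPa
τ_max = K·τ₀ = 1.1171 × 1088.1 = 1215.4 MPa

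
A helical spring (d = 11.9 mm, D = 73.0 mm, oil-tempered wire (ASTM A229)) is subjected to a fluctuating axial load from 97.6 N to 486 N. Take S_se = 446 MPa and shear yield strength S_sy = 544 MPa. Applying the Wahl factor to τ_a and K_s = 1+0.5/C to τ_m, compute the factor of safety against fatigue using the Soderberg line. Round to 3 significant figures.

C = D/d = 73.0/11.9 = 6.1345; K_W = (4C−1)/(4C−4)+0.615/C = 1.2463; K_s = 1+0.5/C = 1.0815
F_a = (F_max−F_min)/2 = 194.2 N; F_m = (F_max+F_min)/2 = 291.8 N
τ_a = K_W·8F_aD/(πd³) = 1.2463 × 21.423 = 26.699 MPa
τ_m = K_s·8F_mD/(πd³) = 1.0815 × 32.189 = 34.813 MPa
Soderberg: 1/n_f = τ_a/S_se + τ_m/S_sy = 26.699/446 + 34.813/544 = 0.05986 + 0.06399 = 0.12386
n_f = 1/0.12386 = 8.074

8.07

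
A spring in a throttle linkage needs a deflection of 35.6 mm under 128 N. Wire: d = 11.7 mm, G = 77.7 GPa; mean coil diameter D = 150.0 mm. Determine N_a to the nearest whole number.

15

Required rate k = F/δ = 128/35.6 = 3.5955 N/mm
N_a = Gd⁴/(8D³k) = (77.7×10³ × 11.7⁴)/(8 × 150.0³ × 3.5955)
    = 1.45601e+09 / 9.70787e+07 = 15 → 15 coils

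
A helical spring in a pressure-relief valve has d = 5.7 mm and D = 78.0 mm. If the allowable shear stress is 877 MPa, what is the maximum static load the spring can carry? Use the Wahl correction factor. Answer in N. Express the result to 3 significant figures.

741 N

C = D/d = 78.0/5.7 = 13.6842
K_W = (4C−1)/(4C−4) + 0.615/C = 53.737/50.737 + 0.0449 = 1.1041
τ_max = K·8FD/(πd³) → F_max = τ_allow·πd³/(8DK)
F_max = 877·π·5.7³/(8·78.0·1.1041) = 5.1024e+05/688.94 = 740.61 N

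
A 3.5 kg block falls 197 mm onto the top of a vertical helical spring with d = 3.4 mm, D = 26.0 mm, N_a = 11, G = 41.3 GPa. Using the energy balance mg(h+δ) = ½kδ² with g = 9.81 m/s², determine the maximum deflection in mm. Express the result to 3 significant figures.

71.9 mm

k = Gd⁴/(8D³N_a) = (41.3×10³)(3.4⁴)/(8·26.0³·11) = 3.5683 N/mm
W = mg = 3.5 × 9.81 = 34.335 N
½kδ² − Wδ − Wh = 0 → δ = (W + √(W² + 2kWh))/k
δ = (34.335 + √(1178.9 + 48272.1))/3.5683 = (34.335 + 222.38)/3.5683 = 71.942 mm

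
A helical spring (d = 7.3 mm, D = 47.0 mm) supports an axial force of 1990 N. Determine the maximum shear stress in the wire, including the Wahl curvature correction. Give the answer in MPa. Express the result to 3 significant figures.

755 MPa

Spring index C = D/d = 47.0/7.3 = 6.4384
K_W = (4C−1)/(4C−4) + 0.615/C = 24.753/21.753 + 0.0955 = 1.2334
τ₀ = 8FD/(πd³) = 8·1990·47.0/(π·7.3³) = 748240/1222.1 = 612.24 MPa
τ_max = K·τ₀ = 1.2334 × 612.24 = 755.16 MPa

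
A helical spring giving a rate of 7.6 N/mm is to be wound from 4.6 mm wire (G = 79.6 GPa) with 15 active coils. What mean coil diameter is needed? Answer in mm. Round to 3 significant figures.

D = (Gd⁴/(8N_a·k))^(1/3) = (79.6×10³·4.6⁴/(8·15·7.6))^(1/3)
  = (39079.6)^(1/3) = 33.9352 mm

33.9 mm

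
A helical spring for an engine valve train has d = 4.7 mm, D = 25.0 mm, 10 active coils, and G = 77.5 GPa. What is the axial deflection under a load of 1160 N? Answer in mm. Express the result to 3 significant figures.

38.3 mm

k = Gd⁴/(8D³N_a) = (77.5×10³)(4.7⁴)/(8·25.0³·10) = 30.254 N/mm
δ = F/k = 1160 / 30.254 = 38.342 mm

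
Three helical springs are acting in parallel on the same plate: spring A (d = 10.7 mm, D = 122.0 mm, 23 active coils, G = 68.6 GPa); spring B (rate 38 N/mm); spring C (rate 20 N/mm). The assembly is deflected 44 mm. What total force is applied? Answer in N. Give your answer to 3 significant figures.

k_A = Gd⁴/(8D³N_a) = (68.6×10³)(10.7⁴)/(8·122.0³·23) = 2.6913 N/mm
Parallel: k_eq = 2.6913 + 38 + 20 = 60.691 N/mm
F = k_eq·δ = 60.691·44 = 2670.4 N

2670 N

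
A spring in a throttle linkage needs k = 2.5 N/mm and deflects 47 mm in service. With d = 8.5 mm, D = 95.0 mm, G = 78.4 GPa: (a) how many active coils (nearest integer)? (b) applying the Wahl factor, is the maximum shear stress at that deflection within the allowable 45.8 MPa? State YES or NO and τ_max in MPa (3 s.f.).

(a) 24 coils; (b) NO, τ_max = 52.0 MPa

N_a = Gd⁴/(8D³k) = (78.4×10³)(8.5⁴)/(8·95.0³·2.5) = 23.87 → N_a = 24
Actual rate k = Gd⁴/(8D³·24) = 2.4861 N/mm
Working load F = kδ = 2.4861·47 = 116.85 N
C = 95.0/8.5 = 11.1765; K_W = (4C−1)/(4C−4)+0.615/C = 1.1287
τ_max = K_W·8FD/(πd³) = 1.1287·46.028 = 51.953 MPa
τ_max > 45.8 MPa → exceeds allowable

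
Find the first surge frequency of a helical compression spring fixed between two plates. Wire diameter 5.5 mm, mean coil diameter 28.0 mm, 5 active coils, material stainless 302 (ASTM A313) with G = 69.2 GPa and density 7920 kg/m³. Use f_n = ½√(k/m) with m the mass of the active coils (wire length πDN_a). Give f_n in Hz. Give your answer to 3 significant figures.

k = Gd⁴/(8D³N_a) = (69.2×10³)(5.5⁴)/(8·28.0³·5) = 72.115 N/mm = 72115 N/m
Wire length L = πDN_a = π·28.0·5 = 439.82 mm
m = ρ·(πd²/4)·L = 7920 × 23.758×10⁻⁶ m² × 0.43982 m = 0.08276 kg
f_n = ½√(k/m) = 0.5·√(72115/0.08276) = 0.5·√(8.7137e+05) = 466.74 Hz

467 Hz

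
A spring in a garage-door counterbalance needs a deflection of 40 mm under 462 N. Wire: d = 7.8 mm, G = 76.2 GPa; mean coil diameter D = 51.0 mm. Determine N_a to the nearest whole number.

23

Required rate k = F/δ = 462/40 = 11.55 N/mm
N_a = Gd⁴/(8D³k) = (76.2×10³ × 7.8⁴)/(8 × 51.0³ × 11.55)
    = 2.82055e+08 / 1.2257e+07 = 23.01 → 23 coils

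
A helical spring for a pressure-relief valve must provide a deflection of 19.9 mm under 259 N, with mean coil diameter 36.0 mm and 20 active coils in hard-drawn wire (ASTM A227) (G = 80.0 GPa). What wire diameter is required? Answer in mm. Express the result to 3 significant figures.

Required rate k = F/δ = 259/19.9 = 13.015 N/mm
d = (8D³N_a·k / G)^(1/4) = (8·36.0³·20·13.015 / (80.0×10³))^0.25
  = (1214.5)^0.25 = 5.9033 mm

5.90 mm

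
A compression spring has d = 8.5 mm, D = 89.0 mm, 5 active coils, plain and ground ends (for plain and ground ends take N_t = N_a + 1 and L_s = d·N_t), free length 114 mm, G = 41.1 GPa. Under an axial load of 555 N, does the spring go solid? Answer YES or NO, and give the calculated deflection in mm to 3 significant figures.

YES, δ = 72.9 mm

k = Gd⁴/(8D³N_a) = (41.1×10³)(8.5⁴)/(8·89.0³·5) = 7.6083 N/mm
N_t = 6; L_s = 8.5·6 = 51 mm; δ_solid = L₀ − L_s = 114 − 51 = 63 mm
δ = F/k = 555/7.6083 = 72.947 mm
δ ≥ δ_solid → spring goes solid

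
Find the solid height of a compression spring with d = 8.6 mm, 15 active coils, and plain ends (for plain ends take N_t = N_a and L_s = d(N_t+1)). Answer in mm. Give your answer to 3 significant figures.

138 mm

plain ends: N_t = N_a = 15
L_s = d·(N_t+1) = 8.6 × 16 = 137.6 mm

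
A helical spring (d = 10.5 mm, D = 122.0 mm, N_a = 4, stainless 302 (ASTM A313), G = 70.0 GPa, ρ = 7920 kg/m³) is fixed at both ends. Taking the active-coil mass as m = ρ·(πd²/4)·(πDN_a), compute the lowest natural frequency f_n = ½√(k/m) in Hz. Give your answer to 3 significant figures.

k = Gd⁴/(8D³N_a) = (70.0×10³)(10.5⁴)/(8·122.0³·4) = 14.643 N/mm = 14643 N/m
Wire length L = πDN_a = π·122.0·4 = 1533.1 mm
m = ρ·(πd²/4)·L = 7920 × 86.59×10⁻⁶ m² × 1.5331 m = 1.0514 kg
f_n = ½√(k/m) = 0.5·√(14643/1.0514) = 0.5·√(13927) = 59.007 Hz

59.0 Hz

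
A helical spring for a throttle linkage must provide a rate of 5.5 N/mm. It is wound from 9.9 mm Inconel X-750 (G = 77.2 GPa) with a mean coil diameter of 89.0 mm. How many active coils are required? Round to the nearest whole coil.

N_a = Gd⁴/(8D³k) = (77.2×10³ × 9.9⁴)/(8 × 89.0³ × 5.5)
    = 7.4158e+08 / 3.10186e+07 = 23.91 → 24 coils

24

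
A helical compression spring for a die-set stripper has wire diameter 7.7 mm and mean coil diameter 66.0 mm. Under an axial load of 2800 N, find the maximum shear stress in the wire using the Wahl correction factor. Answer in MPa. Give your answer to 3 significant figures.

Spring index C = D/d = 66.0/7.7 = 8.5714
K_W = (4C−1)/(4C−4) + 0.615/C = 33.286/30.286 + 0.0717 = 1.1708
τ₀ = 8FD/(πd³) = 8·2800·66.0/(π·7.7³) = 1.4784e+06/1434.2 = 1030.8 MPa
τ_max = K·τ₀ = 1.1708 × 1030.8 = 1206.9 MPa

1210 MPa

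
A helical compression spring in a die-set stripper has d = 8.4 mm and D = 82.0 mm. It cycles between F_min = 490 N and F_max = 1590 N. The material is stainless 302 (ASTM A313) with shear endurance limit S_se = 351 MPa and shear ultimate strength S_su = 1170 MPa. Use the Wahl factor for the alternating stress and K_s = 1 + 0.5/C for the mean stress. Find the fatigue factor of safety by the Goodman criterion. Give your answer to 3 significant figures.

C = D/d = 82.0/8.4 = 9.7619; K_W = (4C−1)/(4C−4)+0.615/C = 1.1486; K_s = 1+0.5/C = 1.0512
F_a = (F_max−F_min)/2 = 550 N; F_m = (F_max+F_min)/2 = 1040 N
τ_a = K_W·8F_aD/(πd³) = 1.1486 × 193.77 = 222.56 MPa
τ_m = K_s·8F_mD/(πd³) = 1.0512 × 366.39 = 385.16 MPa
Goodman: 1/n_f = τ_a/S_se + τ_m/S_su = 222.56/351 + 385.16/1170 = 0.63407 + 0.32920 = 0.96327
n_f = 1/0.96327 = 1.038

1.04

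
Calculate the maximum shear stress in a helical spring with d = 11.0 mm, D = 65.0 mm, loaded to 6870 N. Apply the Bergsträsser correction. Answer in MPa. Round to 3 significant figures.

1060 MPa

Spring index C = D/d = 65.0/11.0 = 5.9091
K_B = (4C+2)/(4C−3) = 25.636/20.636 = 1.2423
τ₀ = 8FD/(πd³) = 8·6870·65.0/(π·11.0³) = 3.5724e+06/4181.5 = 854.34 MPa
τ_max = K·τ₀ = 1.2423 × 854.34 = 1061.3 MPa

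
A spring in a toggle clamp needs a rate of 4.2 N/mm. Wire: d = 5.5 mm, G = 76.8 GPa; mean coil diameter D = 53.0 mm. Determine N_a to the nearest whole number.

14

N_a = Gd⁴/(8D³k) = (76.8×10³ × 5.5⁴)/(8 × 53.0³ × 4.2)
    = 7.02768e+07 / 5.00227e+06 = 14.05 → 14 coils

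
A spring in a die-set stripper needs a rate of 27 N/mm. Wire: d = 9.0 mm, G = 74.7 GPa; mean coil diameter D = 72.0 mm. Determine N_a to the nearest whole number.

6

N_a = Gd⁴/(8D³k) = (74.7×10³ × 9.0⁴)/(8 × 72.0³ × 27)
    = 4.90107e+08 / 8.06216e+07 = 6.079 → 6 coils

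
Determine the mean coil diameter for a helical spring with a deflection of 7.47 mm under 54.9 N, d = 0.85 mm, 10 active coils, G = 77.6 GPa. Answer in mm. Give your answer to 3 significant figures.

4.10 mm

Required rate k = F/δ = 54.9/7.47 = 7.3494 N/mm
D = (Gd⁴/(8N_a·k))^(1/3) = (77.6×10³·0.85⁴/(8·10·7.3494))^(1/3)
  = (68.8963)^(1/3) = 4.0995 mm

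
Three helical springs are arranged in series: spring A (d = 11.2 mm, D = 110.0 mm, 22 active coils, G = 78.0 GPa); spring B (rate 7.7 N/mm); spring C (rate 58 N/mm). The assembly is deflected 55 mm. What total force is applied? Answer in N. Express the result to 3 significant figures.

k_A = Gd⁴/(8D³N_a) = (78.0×10³)(11.2⁴)/(8·110.0³·22) = 5.2393 N/mm
Series: 1/k_eq = 1/5.2393 + 1/7.7 + 1/58 = 0.33798; k_eq = 2.9588 N/mm
F = k_eq·δ = 2.9588·55 = 162.73 N

163 N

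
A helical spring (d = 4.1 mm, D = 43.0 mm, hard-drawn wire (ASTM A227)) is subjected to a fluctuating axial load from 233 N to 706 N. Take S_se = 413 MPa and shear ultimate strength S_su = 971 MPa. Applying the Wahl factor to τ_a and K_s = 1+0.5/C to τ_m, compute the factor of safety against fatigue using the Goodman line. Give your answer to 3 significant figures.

C = D/d = 43.0/4.1 = 10.4878; K_W = (4C−1)/(4C−4)+0.615/C = 1.1377; K_s = 1+0.5/C = 1.0477
F_a = (F_max−F_min)/2 = 236.5 N; F_m = (F_max+F_min)/2 = 469.5 N
τ_a = K_W·8F_aD/(πd³) = 1.1377 × 375.74 = 427.48 MPa
τ_m = K_s·8F_mD/(πd³) = 1.0477 × 745.92 = 781.48 MPa
Goodman: 1/n_f = τ_a/S_se + τ_m/S_su = 427.48/413 + 781.48/971 = 1.03505 + 0.80482 = 1.8399
n_f = 1/1.8399 = 0.5435

0.544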